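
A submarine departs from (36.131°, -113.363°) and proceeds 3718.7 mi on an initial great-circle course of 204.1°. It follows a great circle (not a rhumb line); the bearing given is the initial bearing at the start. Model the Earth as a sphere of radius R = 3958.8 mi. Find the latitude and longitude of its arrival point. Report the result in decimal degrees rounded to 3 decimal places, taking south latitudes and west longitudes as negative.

latitude -14.302°, longitude -133.248°

Angular distance δ = d/R = 3718.7 / 3958.8 = 0.939350 rad.
Converting: φ₁ = 0.630605 rad, θ = 3.562217 rad.
Applying the spherical law of cosines for sides, sin φ₂ = sin φ₁ cos δ + cos φ₁ sin δ cos θ = -0.247037, so φ₂ = -14.302°.
Δλ = atan2( sin θ sin δ cos φ₁ , cos δ − sin φ₁ sin φ₂ ) = atan2(-0.266204, 0.735974) = -0.347062 rad = -19.885°.
Hence λ₂ = -113.363° + -19.885° = -133.248°.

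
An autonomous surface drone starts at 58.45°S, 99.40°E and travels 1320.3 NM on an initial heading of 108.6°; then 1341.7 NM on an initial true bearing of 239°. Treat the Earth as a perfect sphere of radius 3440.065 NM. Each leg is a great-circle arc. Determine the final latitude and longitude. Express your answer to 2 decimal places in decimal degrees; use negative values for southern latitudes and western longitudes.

Apply the spherical direct solution leg by leg, carrying full precision between legs.
Leg 1: from (-58.45°, 99.40°), δ = 1320.3/3440.065 = 0.383801 rad, θ = 108.6° → φ = -58.50°, λ = 142.19°.
Leg 2: from (-58.50°, 142.19°), δ = 1341.7/3440.065 = 0.390022 rad, θ = 239° → φ = -62.99°, λ = 96.33°.

latitude -62.99°, longitude 96.33°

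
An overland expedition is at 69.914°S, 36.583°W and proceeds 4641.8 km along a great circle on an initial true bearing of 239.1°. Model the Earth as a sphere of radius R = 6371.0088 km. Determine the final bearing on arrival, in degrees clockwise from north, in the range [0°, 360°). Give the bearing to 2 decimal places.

final bearing 329.17°

Angular distance δ = d/R = 4641.8 / 6371.0088 = 0.728582 rad.
Converting: φ₁ = -1.220229 rad, θ = 4.173082 rad.
sin φ₂ = sin φ₁ cos δ + cos φ₁ sin δ cos θ = (-0.939178)(0.746120) + (0.343430)(0.665812)(-0.513541) = -0.818166
φ₂ = asin(-0.818166) = -0.958213 rad = -54.902°.
Then Δλ = atan2(-0.196205, -0.022284) = -1.683885 rad, from sin θ sin δ cos φ₁ over cos δ − sin φ₁ sin φ₂.
λ₂ = -36.583° + -96.480° = -133.063°.
The forward bearing on arrival equals the back-azimuth from the destination plus 180°.
Back-azimuth from P₂ (-54.90°, -133.06°) to P₁ (-69.91°, -36.58°), with Δλ' = λ₁ − λ₂ = 96.48°: atan2( sin Δλ' cos φ₁ , cos φ₂ sin φ₁ − sin φ₂ cos φ₁ cos Δλ' ) = 149.17°.
Final bearing = (149.17° + 180°) mod 360° = 329.17°.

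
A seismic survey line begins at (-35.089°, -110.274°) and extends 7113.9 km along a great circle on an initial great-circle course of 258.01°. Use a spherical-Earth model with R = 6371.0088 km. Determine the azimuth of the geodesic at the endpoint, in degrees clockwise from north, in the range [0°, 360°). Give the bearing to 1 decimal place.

δ = 7113.9/6371.0088 = 1.116605 rad (63.9768°).
Start latitude φ₁ = -0.612419 rad; initial bearing θ = 4.503124 rad.
Applying the spherical law of cosines for sides, sin φ₂ = sin φ₁ cos δ + cos φ₁ sin δ cos θ = -0.404959, so φ₂ = -23.889°.
Then Δλ = atan2(-0.719260, 0.205946) = -1.291927 rad, from sin θ sin δ cos φ₁ over cos δ − sin φ₁ sin φ₂.
λ₂ = -110.274° + -74.022° = -184.296°, normalized to (−180°, 180°] → 175.704°.
The forward bearing on arrival equals the back-azimuth from the destination plus 180°.
Back-azimuth from P₂ (-23.9°, 175.7°) to P₁ (-35.1°, -110.3°), with Δλ' = λ₁ − λ₂ = -286.0°: atan2( sin Δλ' cos φ₁ , cos φ₂ sin φ₁ − sin φ₂ cos φ₁ cos Δλ' ) = 118.9°.
Final bearing = (118.9° + 180°) mod 360° = 298.9°.

final bearing 298.9°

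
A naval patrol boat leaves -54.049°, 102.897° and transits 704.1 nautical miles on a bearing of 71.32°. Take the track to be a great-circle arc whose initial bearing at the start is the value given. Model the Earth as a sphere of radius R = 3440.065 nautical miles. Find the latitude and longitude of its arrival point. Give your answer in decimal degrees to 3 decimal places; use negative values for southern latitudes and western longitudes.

latitude -48.973°, longitude 119.954°

Central angle δ = d/R = 0.204676 rad.
With φ₁ = -54.049° = -0.943333 rad and θ = 71.32° = 1.244769 rad:
Applying the spherical law of cosines for sides, sin φ₂ = sin φ₁ cos δ + cos φ₁ sin δ cos θ = -0.754404, so φ₂ = -48.973°.
Then Δλ = atan2(0.113041, 0.368422) = 0.297706 rad, from sin θ sin δ cos φ₁ over cos δ − sin φ₁ sin φ₂.
Hence λ₂ = 102.897° + 17.057° = 119.954°.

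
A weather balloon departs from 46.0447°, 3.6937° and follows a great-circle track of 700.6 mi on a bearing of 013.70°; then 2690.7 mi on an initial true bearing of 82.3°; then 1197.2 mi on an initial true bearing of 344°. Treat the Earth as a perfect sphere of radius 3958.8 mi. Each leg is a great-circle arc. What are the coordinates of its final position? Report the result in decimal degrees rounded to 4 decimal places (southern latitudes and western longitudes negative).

latitude 60.0490°, longitude 57.9677°

Apply the spherical direct solution leg by leg, carrying full precision between legs.
Leg 1: from (46.0447°, 3.6937°), δ = 700.6/3958.8 = 0.176973 rad, θ = 13.7° → φ = 55.8282°, λ = 7.9509°.
Leg 2: from (55.8282°, 7.9509°), δ = 2690.7/3958.8 = 0.679676 rad, θ = 82.3° → φ = 43.6936°, λ = 67.4317°.
Leg 3: from (43.6936°, 67.4317°), δ = 1197.2/3958.8 = 0.302415 rad, θ = 344° → φ = 60.0490°, λ = 57.9677°.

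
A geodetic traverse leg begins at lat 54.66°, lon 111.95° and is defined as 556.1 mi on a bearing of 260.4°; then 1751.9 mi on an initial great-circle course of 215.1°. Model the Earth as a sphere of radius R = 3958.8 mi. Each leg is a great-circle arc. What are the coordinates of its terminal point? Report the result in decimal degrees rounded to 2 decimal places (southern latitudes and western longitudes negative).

Apply the spherical direct solution leg by leg, carrying full precision between legs.
Leg 1: from (54.66°, 111.95°), δ = 556.1/3958.8 = 0.140472 rad, θ = 260.4° → φ = 52.58°, λ = 98.82°.
Leg 2: from (52.58°, 98.82°), δ = 1751.9/3958.8 = 0.442533 rad, θ = 215.1° → φ = 30.32°, λ = 82.25°.

latitude 30.32°, longitude 82.25°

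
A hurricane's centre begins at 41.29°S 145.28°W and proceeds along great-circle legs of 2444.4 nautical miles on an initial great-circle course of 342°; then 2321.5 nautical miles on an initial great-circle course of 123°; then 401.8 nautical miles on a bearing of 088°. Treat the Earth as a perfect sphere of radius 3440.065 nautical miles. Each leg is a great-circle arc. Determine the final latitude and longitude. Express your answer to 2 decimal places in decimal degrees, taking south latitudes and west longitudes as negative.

latitude -21.12°, longitude -115.46°

Apply the spherical direct solution leg by leg, carrying full precision between legs.
Leg 1: from (-41.29°, -145.28°), δ = 2444.4/3440.065 = 0.710568 rad, θ = 342° → φ = -1.95°, λ = -156.92°.
Leg 2: from (-1.95°, -156.92°), δ = 2321.5/3440.065 = 0.674842 rad, θ = 123° → φ = -21.51°, λ = -122.64°.
Leg 3: from (-21.51°, -122.64°), δ = 401.8/3440.065 = 0.116800 rad, θ = 88° → φ = -21.12°, λ = -115.46°.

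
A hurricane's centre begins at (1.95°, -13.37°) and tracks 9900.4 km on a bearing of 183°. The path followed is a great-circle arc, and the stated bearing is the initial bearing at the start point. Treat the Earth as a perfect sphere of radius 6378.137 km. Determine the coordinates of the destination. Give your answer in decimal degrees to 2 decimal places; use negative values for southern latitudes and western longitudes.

latitude -85.75°, longitude -58.26°

Angular distance δ = d/R = 9900.4 / 6378.137 = 1.552240 rad.
Converting: φ₁ = 0.034034 rad, θ = 3.193953 rad.
Destination latitude: φ₂ = arcsin( sin φ₁ cos δ + cos φ₁ sin δ cos θ ) = arcsin(-0.997248) = -85.75°.
For the longitude increment, Δλ = atan2( sin θ sin δ cos φ₁, cos δ − sin φ₁ sin φ₂ ) = atan2(-0.052297, 0.052489) = -44.89°.
λ₂ = λ₁ + Δλ = -58.26°.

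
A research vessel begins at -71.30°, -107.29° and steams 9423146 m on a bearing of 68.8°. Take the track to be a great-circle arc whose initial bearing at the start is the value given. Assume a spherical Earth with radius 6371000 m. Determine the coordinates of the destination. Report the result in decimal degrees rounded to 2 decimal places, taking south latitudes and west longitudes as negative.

Angular distance δ = d/R = 9423146 / 6371000 = 1.479069 rad.
Converting: φ₁ = -1.244420 rad, θ = 1.200787 rad.
Destination latitude: φ₂ = arcsin( sin φ₁ cos δ + cos φ₁ sin δ cos θ ) = arcsin(0.028690) = 1.64°.
Δλ = atan2( sin θ sin δ cos φ₁ , cos δ − sin φ₁ sin φ₂ ) = atan2(0.297658, 0.118775) = 1.191125 rad = 68.25°.
λ₂ = λ₁ + Δλ = -39.04°.

latitude 1.64°, longitude -39.04°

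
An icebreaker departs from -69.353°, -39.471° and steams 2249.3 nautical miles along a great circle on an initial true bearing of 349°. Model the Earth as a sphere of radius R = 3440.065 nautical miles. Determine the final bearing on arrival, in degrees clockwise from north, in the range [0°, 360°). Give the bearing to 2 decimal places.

δ = 2249.3/3440.065 = 0.653854 rad (37.4631°).
With φ₁ = -69.353° = -1.210438 rad and θ = 349° = 6.091199 rad:
Applying the spherical law of cosines for sides, sin φ₂ = sin φ₁ cos δ + cos φ₁ sin δ cos θ = -0.532230, so φ₂ = -32.156°.
For the longitude increment, Δλ = atan2( sin θ sin δ cos φ₁, cos δ − sin φ₁ sin φ₂ ) = atan2(-0.040924, 0.295701) = -7.879°.
λ₂ = λ₁ + Δλ = -47.350°.
The forward bearing on arrival equals the back-azimuth from the destination plus 180°.
Back-azimuth from P₂ (-32.16°, -47.35°) to P₁ (-69.35°, -39.47°), with Δλ' = λ₁ − λ₂ = 7.88°: atan2( sin Δλ' cos φ₁ , cos φ₂ sin φ₁ − sin φ₂ cos φ₁ cos Δλ' ) = 175.44°.
Final bearing = (175.44° + 180°) mod 360° = 355.44°.

final bearing 355.44°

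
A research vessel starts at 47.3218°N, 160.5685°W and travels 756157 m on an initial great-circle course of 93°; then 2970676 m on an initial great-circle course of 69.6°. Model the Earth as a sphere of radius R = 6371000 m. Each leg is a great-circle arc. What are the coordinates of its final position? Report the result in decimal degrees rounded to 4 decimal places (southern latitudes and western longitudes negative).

latitude 49.1231°, longitude -110.5896°

Apply the spherical direct solution leg by leg, carrying full precision between legs.
Leg 1: from (47.3218°, -160.5685°), δ = 756157/6371000 = 0.118687 rad, θ = 93° → φ = 46.5354°, λ = -150.6706°.
Leg 2: from (46.5354°, -150.6706°), δ = 2970676/6371000 = 0.466281 rad, θ = 69.6° → φ = 49.1231°, λ = -110.5896°.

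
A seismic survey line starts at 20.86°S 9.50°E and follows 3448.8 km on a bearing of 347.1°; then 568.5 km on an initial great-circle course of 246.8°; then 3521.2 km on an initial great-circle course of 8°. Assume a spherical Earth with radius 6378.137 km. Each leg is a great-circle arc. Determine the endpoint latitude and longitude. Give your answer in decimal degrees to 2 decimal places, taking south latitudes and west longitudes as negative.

Apply the spherical direct solution leg by leg, carrying full precision between legs.
Leg 1: from (-20.86°, 9.50°), δ = 3448.8/6378.137 = 0.540722 rad, θ = 347.1° → φ = 9.42°, λ = 2.81°.
Leg 2: from (9.42°, 2.81°), δ = 568.5/6378.137 = 0.089133 rad, θ = 246.8° → φ = 7.37°, λ = -1.92°.
Leg 3: from (7.37°, -1.92°), δ = 3521.2/6378.137 = 0.552073 rad, θ = 8° → φ = 38.63°, λ = 3.44°.

latitude 38.63°, longitude 3.44°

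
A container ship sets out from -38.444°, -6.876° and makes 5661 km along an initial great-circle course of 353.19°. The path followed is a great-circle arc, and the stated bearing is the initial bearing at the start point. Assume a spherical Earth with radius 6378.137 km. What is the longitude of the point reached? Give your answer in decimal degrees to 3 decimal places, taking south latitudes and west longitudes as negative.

Central angle δ = d/R = 0.887563 rad.
With φ₁ = -38.444° = -0.670974 rad and θ = 353.19° = 6.164328 rad:
Destination latitude: φ₂ = arcsin( sin φ₁ cos δ + cos φ₁ sin δ cos θ ) = arcsin(0.210614) = 12.158°.
Δλ = atan2( sin θ sin δ cos φ₁ , cos δ − sin φ₁ sin φ₂ ) = atan2(-0.072025, 0.762253) = -0.094210 rad = -5.398°.
Hence λ₂ = -6.876° + -5.398° = -12.274°.

longitude -12.274°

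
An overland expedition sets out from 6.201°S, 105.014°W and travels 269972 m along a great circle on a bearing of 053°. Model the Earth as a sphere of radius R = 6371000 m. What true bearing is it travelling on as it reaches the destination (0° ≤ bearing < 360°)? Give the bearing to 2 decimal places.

final bearing 52.81°

The arc subtends δ = 269972/6371000 = 0.042375 rad at the centre.
Start latitude φ₁ = -0.108228 rad; initial bearing θ = 0.925025 rad.
Applying the spherical law of cosines for sides, sin φ₂ = sin φ₁ cos δ + cos φ₁ sin δ cos θ = -0.082575, so φ₂ = -4.737°.
For the longitude increment, Δλ = atan2( sin θ sin δ cos φ₁, cos δ − sin φ₁ sin φ₂ ) = atan2(0.033634, 0.990183) = 1.945°.
λ₂ = λ₁ + Δλ = -103.069°.
The forward bearing on arrival equals the back-azimuth from the destination plus 180°.
Back-azimuth from P₂ (-4.74°, -103.07°) to P₁ (-6.20°, -105.01°), with Δλ' = λ₁ − λ₂ = -1.95°: atan2( sin Δλ' cos φ₁ , cos φ₂ sin φ₁ − sin φ₂ cos φ₁ cos Δλ' ) = 232.81°.
Final bearing = (232.81° + 180°) mod 360° = 52.81°.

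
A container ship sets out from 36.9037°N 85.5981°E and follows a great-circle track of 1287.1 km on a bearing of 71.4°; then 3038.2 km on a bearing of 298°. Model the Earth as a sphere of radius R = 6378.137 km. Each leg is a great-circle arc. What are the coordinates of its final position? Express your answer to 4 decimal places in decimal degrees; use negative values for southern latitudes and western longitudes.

latitude 47.2009°, longitude 63.3264°

Apply the spherical direct solution leg by leg, carrying full precision between legs.
Leg 1: from (36.9037°, 85.5981°), δ = 1287.1/6378.137 = 0.201799 rad, θ = 71.4° → φ = 39.7477°, λ = 99.9022°.
Leg 2: from (39.7477°, 99.9022°), δ = 3038.2/6378.137 = 0.476346 rad, θ = 298° → φ = 47.2009°, λ = 63.3264°.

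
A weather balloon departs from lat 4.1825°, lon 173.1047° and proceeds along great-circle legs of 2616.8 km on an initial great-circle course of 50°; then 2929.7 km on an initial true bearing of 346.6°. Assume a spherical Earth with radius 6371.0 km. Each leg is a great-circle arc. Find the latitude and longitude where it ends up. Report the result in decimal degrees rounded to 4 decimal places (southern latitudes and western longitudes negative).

Apply the spherical direct solution leg by leg, carrying full precision between legs.
Leg 1: from (4.1825°, 173.1047°), δ = 2616.8/6371 = 0.410736 rad, θ = 50° → φ = 18.8347°, λ = -168.0403°.
Leg 2: from (18.8347°, -168.0403°), δ = 2929.7/6371 = 0.459849 rad, θ = 346.6° → φ = 44.2600°, λ = -176.2973°.

latitude 44.2600°, longitude -176.2973°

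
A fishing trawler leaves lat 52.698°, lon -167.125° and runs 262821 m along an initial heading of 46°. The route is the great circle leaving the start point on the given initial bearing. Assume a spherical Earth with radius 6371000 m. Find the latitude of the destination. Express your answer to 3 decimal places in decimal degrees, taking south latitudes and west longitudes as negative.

Central angle δ = d/R = 0.041253 rad.
With φ₁ = 52.698° = 0.919754 rad and θ = 46° = 0.802851 rad:
Destination latitude: φ₂ = arcsin( sin φ₁ cos δ + cos φ₁ sin δ cos θ ) = arcsin(0.812137) = 54.305°.
Then Δλ = atan2(0.017978, 0.353133) = 0.050867 rad, from sin θ sin δ cos φ₁ over cos δ − sin φ₁ sin φ₂.
Hence λ₂ = -167.125° + 2.914° = -164.211°.

latitude 54.305°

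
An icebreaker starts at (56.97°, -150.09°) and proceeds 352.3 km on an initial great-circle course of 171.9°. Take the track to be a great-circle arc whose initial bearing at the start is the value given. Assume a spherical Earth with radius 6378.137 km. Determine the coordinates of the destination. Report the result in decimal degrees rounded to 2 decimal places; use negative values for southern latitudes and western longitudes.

latitude 53.83°, longitude -149.33°

The arc subtends δ = 352.3/6378.137 = 0.055236 rad at the centre.
With φ₁ = 56.97° = 0.994314 rad and θ = 171.9° = 3.000221 rad:
Applying the spherical law of cosines for sides, sin φ₂ = sin φ₁ cos δ + cos φ₁ sin δ cos θ = 0.807314, so φ₂ = 53.83°.
Then Δλ = atan2(0.004240, 0.321634) = 0.013182 rad, from sin θ sin δ cos φ₁ over cos δ − sin φ₁ sin φ₂.
λ₂ = λ₁ + Δλ = -149.33°.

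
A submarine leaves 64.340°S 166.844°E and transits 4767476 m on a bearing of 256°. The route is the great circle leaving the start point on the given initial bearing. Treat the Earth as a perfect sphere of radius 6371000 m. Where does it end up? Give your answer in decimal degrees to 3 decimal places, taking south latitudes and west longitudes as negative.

Central angle δ = d/R = 0.748309 rad.
With φ₁ = -64.340° = -1.122945 rad and θ = 256° = 4.468043 rad:
sin φ₂ = sin φ₁ cos δ + cos φ₁ sin δ cos θ = (-0.901380)(0.732841) + (0.433030)(0.680400)(-0.241922) = -0.731846
φ₂ = asin(-0.731846) = -0.821027 rad = -47.041°.
For the longitude increment, Δλ = atan2( sin θ sin δ cos φ₁, cos δ − sin φ₁ sin φ₂ ) = atan2(-0.285882, 0.073170) = -75.644°.
λ₂ = λ₁ + Δλ = 91.200°.

latitude -47.041°, longitude 91.200°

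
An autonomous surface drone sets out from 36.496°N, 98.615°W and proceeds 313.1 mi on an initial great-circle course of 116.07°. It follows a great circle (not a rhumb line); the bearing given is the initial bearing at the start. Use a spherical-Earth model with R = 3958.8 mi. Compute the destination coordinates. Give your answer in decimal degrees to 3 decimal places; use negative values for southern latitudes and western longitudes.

Central angle δ = d/R = 0.079090 rad.
Start latitude φ₁ = 0.636975 rad; initial bearing θ = 2.025804 rad.
Destination latitude: φ₂ = arcsin( sin φ₁ cos δ + cos φ₁ sin δ cos θ ) = arcsin(0.564995) = 34.402°.
Δλ = atan2( sin θ sin δ cos φ₁ , cos δ − sin φ₁ sin φ₂ ) = atan2(0.057052, 0.660834) = 0.086119 rad = 4.934°.
λ₂ = λ₁ + Δλ = -93.681°.

latitude 34.402°, longitude -93.681°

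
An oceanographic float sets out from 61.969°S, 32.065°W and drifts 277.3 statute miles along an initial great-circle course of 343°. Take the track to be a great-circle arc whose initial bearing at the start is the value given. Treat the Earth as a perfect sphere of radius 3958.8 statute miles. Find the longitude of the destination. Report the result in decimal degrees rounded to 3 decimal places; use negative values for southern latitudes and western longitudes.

longitude -34.285°

Central angle δ = d/R = 0.070046 rad.
Start latitude φ₁ = -1.081563 rad; initial bearing θ = 5.986479 rad.
Applying the spherical law of cosines for sides, sin φ₂ = sin φ₁ cos δ + cos φ₁ sin δ cos θ = -0.849075, so φ₂ = -58.111°.
For the longitude increment, Δλ = atan2( sin θ sin δ cos φ₁, cos δ − sin φ₁ sin φ₂ ) = atan2(-0.009617, 0.248075) = -2.220°.
Hence λ₂ = -32.065° + -2.220° = -34.285°.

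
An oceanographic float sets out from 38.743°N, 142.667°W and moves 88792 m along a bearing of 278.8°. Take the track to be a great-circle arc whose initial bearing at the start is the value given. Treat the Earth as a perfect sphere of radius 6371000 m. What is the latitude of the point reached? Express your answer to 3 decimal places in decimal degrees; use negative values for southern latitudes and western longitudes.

δ = 88792/6371000 = 0.013937 rad (0.7985°).
Start latitude φ₁ = 0.676193 rad; initial bearing θ = 4.865978 rad.
Destination latitude: φ₂ = arcsin( sin φ₁ cos δ + cos φ₁ sin δ cos θ ) = arcsin(0.627430) = 38.861°.
Δλ = atan2( sin θ sin δ cos φ₁ , cos δ − sin φ₁ sin φ₂ ) = atan2(-0.010742, 0.607239) = -0.017688 rad = -1.013°.
λ₂ = λ₁ + Δλ = -143.680°.

latitude 38.861°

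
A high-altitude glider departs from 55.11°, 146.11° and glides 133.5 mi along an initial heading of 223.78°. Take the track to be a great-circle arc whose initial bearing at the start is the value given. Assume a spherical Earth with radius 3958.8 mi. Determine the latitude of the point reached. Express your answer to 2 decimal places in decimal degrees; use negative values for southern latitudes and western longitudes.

latitude 53.69°

The arc subtends δ = 133.5/3958.8 = 0.033722 rad at the centre.
Converting: φ₁ = 0.961851 rad, θ = 3.905698 rad.
Applying the spherical law of cosines for sides, sin φ₂ = sin φ₁ cos δ + cos φ₁ sin δ cos θ = 0.805861, so φ₂ = 53.69°.
For the longitude increment, Δλ = atan2( sin θ sin δ cos φ₁, cos δ − sin φ₁ sin φ₂ ) = atan2(-0.013344, 0.338422) = -2.26°.
Hence λ₂ = 146.11° + -2.26° = 143.85°.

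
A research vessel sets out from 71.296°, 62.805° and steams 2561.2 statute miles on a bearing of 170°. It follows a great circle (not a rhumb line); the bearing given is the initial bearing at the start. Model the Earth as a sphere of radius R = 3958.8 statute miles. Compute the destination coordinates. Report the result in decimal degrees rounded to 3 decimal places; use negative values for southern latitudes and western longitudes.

latitude 34.431°, longitude 70.096°

The arc subtends δ = 2561.2/3958.8 = 0.646964 rad at the centre.
With φ₁ = 71.296° = 1.244350 rad and θ = 170° = 2.967060 rad:
Destination latitude: φ₂ = arcsin( sin φ₁ cos δ + cos φ₁ sin δ cos θ ) = arcsin(0.565420) = 34.431°.
Then Δλ = atan2(0.033565, 0.262359) = 0.127245 rad, from sin θ sin δ cos φ₁ over cos δ − sin φ₁ sin φ₂.
λ₂ = 62.805° + 7.291° = 70.096°.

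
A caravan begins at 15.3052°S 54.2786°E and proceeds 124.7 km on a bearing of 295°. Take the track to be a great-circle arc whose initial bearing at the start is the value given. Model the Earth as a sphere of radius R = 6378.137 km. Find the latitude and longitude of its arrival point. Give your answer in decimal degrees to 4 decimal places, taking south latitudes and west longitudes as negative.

δ = 124.7/6378.137 = 0.019551 rad (1.1202°).
Start latitude φ₁ = -0.267126 rad; initial bearing θ = 5.148721 rad.
Destination latitude: φ₂ = arcsin( sin φ₁ cos δ + cos φ₁ sin δ cos θ ) = arcsin(-0.255941) = -14.8294°.
Then Δλ = atan2(-0.017090, 0.932251) = -0.018330 rad, from sin θ sin δ cos φ₁ over cos δ − sin φ₁ sin φ₂.
Hence λ₂ = 54.2786° + -1.0502° = 53.2284°.

latitude -14.8294°, longitude 53.2284°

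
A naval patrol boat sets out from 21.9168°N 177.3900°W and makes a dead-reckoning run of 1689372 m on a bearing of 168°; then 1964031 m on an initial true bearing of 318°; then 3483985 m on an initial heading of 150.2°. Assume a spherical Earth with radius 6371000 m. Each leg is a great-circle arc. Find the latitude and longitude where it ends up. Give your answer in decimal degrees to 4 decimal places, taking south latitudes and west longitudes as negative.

Apply the spherical direct solution leg by leg, carrying full precision between legs.
Leg 1: from (21.9168°, -177.3900°), δ = 1689372/6371000 = 0.265166 rad, θ = 168° → φ = 7.0305°, λ = -174.2429°.
Leg 2: from (7.0305°, -174.2429°), δ = 1964031/6371000 = 0.308277 rad, θ = 318° → φ = 19.9022°, λ = 173.2875°.
Leg 3: from (19.9022°, 173.2875°), δ = 3483985/6371000 = 0.546851 rad, θ = 150.2° → φ = -7.6728°, λ = -171.5973°.

latitude -7.6728°, longitude -171.5973°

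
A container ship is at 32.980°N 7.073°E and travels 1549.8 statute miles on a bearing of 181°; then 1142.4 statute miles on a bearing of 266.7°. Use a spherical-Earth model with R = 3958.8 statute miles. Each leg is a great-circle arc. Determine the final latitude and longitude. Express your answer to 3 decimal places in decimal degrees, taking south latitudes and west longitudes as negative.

latitude 9.176°, longitude -10.041°

Apply the spherical direct solution leg by leg, carrying full precision between legs.
Leg 1: from (32.980°, 7.073°), δ = 1549.8/3958.8 = 0.391482 rad, θ = 181° → φ = 10.553°, λ = 6.685°.
Leg 2: from (10.553°, 6.685°), δ = 1142.4/3958.8 = 0.288572 rad, θ = 266.7° → φ = 9.176°, λ = -10.041°.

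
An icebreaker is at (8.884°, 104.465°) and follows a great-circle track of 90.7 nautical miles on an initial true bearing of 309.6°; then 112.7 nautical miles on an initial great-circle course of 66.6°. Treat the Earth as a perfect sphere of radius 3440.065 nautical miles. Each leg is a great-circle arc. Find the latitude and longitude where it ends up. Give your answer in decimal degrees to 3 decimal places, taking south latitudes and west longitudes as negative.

Apply the spherical direct solution leg by leg, carrying full precision between legs.
Leg 1: from (8.884°, 104.465°), δ = 90.7/3440.065 = 0.026366 rad, θ = 309.6° → φ = 9.845°, λ = 103.284°.
Leg 2: from (9.845°, 103.284°), δ = 112.7/3440.065 = 0.032761 rad, θ = 66.6° → φ = 10.586°, λ = 105.036°.

latitude 10.586°, longitude 105.036°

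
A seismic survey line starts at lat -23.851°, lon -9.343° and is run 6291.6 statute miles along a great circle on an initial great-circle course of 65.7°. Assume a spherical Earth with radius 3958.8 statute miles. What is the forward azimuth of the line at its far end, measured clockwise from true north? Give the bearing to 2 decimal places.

final bearing 64.51°

Angular distance δ = d/R = 6291.6 / 3958.8 = 1.589269 rad.
Converting: φ₁ = -0.416278 rad, θ = 1.146681 rad.
Applying the spherical law of cosines for sides, sin φ₂ = sin φ₁ cos δ + cos φ₁ sin δ cos θ = 0.383776, so φ₂ = 22.568°.
Δλ = atan2( sin θ sin δ cos φ₁ , cos δ − sin φ₁ sin φ₂ ) = atan2(0.833427, 0.136711) = 1.408209 rad = 80.684°.
λ₂ = -9.343° + 80.684° = 71.341°.
The forward bearing on arrival equals the back-azimuth from the destination plus 180°.
Back-azimuth from P₂ (22.57°, 71.34°) to P₁ (-23.85°, -9.34°), with Δλ' = λ₁ − λ₂ = -80.68°: atan2( sin Δλ' cos φ₁ , cos φ₂ sin φ₁ − sin φ₂ cos φ₁ cos Δλ' ) = 244.51°.
Final bearing = (244.51° + 180°) mod 360° = 64.51°.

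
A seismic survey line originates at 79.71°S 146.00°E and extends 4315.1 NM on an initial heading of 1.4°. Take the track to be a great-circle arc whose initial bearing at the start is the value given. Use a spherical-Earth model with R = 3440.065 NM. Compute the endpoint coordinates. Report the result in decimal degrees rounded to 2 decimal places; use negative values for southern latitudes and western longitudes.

latitude -7.84°, longitude 147.34°

δ = 4315.1/3440.065 = 1.254366 rad (71.8699°).
Converting: φ₁ = -1.391202 rad, θ = 0.024435 rad.
Destination latitude: φ₂ = arcsin( sin φ₁ cos δ + cos φ₁ sin δ cos θ ) = arcsin(-0.136460) = -7.84°.
Then Δλ = atan2(0.004148, 0.176911) = 0.023441 rad, from sin θ sin δ cos φ₁ over cos δ − sin φ₁ sin φ₂.
λ₂ = λ₁ + Δλ = 147.34°.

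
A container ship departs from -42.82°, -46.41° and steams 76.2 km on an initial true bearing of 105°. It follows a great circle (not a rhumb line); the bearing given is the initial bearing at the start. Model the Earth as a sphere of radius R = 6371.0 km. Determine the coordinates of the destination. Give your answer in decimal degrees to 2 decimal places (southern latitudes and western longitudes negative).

The arc subtends δ = 76.2/6371 = 0.011960 rad at the centre.
Converting: φ₁ = -0.747350 rad, θ = 1.832596 rad.
Applying the spherical law of cosines for sides, sin φ₂ = sin φ₁ cos δ + cos φ₁ sin δ cos θ = -0.681919, so φ₂ = -42.99°.
Then Δλ = atan2(0.008474, 0.536430) = 0.015795 rad, from sin θ sin δ cos φ₁ over cos δ − sin φ₁ sin φ₂.
λ₂ = λ₁ + Δλ = -45.50°.

latitude -42.99°, longitude -45.50°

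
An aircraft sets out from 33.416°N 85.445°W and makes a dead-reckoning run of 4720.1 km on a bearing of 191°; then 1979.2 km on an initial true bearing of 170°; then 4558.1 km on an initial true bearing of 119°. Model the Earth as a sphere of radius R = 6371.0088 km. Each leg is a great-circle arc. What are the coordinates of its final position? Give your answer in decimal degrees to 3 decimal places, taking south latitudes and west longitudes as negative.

latitude -38.035°, longitude -42.790°

Apply the spherical direct solution leg by leg, carrying full precision between legs.
Leg 1: from (33.416°, -85.445°), δ = 4720.1/6371.0088 = 0.740872 rad, θ = 191° → φ = -8.433°, λ = -92.926°.
Leg 2: from (-8.433°, -92.926°), δ = 1979.2/6371.0088 = 0.310657 rad, θ = 170° → φ = -25.939°, λ = -89.542°.
Leg 3: from (-25.939°, -89.542°), δ = 4558.1/6371.0088 = 0.715444 rad, θ = 119° → φ = -38.035°, λ = -42.790°.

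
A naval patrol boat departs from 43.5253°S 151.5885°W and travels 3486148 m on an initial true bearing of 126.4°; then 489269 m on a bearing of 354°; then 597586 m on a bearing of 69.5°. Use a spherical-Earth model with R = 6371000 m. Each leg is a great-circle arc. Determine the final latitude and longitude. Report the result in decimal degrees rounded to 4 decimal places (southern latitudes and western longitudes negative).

latitude -47.7803°, longitude -98.9534°

Apply the spherical direct solution leg by leg, carrying full precision between legs.
Leg 1: from (-43.5253°, -151.5885°), δ = 3486148/6371000 = 0.547190 rad, θ = 126.4° → φ = -54.2905°, λ = -105.7414°.
Leg 2: from (-54.2905°, -105.7414°), δ = 489269/6371000 = 0.076796 rad, θ = 354° → φ = -49.9122°, λ = -106.4550°.
Leg 3: from (-49.9122°, -106.4550°), δ = 597586/6371000 = 0.093798 rad, θ = 69.5° → φ = -47.7803°, λ = -98.9534°.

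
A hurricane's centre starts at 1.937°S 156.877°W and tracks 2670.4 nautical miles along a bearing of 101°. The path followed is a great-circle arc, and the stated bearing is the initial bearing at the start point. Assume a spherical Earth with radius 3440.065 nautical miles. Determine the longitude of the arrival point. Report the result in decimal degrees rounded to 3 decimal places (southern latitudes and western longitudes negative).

Central angle δ = d/R = 0.776264 rad.
Start latitude φ₁ = -0.033807 rad; initial bearing θ = 1.762783 rad.
Destination latitude: φ₂ = arcsin( sin φ₁ cos δ + cos φ₁ sin δ cos θ ) = arcsin(-0.157726) = -9.075°.
For the longitude increment, Δλ = atan2( sin θ sin δ cos φ₁, cos δ − sin φ₁ sin φ₂ ) = atan2(0.687354, 0.708205) = 44.144°.
λ₂ = λ₁ + Δλ = -112.733°.

longitude -112.733°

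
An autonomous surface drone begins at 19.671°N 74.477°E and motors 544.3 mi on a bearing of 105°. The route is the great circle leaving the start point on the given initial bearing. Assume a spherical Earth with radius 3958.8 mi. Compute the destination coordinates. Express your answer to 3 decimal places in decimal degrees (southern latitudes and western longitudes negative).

latitude 17.460°, longitude 82.454°

The arc subtends δ = 544.3/3958.8 = 0.137491 rad at the centre.
Converting: φ₁ = 0.343324 rad, θ = 1.832596 rad.
Applying the spherical law of cosines for sides, sin φ₂ = sin φ₁ cos δ + cos φ₁ sin δ cos θ = 0.300039, so φ₂ = 17.460°.
Δλ = atan2( sin θ sin δ cos φ₁ , cos δ − sin φ₁ sin φ₂ ) = atan2(0.124662, 0.889564) = 0.139232 rad = 7.977°.
λ₂ = λ₁ + Δλ = 82.454°.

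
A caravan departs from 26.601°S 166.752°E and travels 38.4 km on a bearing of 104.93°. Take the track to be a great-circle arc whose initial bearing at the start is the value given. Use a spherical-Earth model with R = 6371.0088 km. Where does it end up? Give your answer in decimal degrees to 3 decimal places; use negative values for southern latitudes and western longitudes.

δ = 38.4/6371.0088 = 0.006027 rad (0.3453°).
Start latitude φ₁ = -0.464275 rad; initial bearing θ = 1.831374 rad.
Destination latitude: φ₂ = arcsin( sin φ₁ cos δ + cos φ₁ sin δ cos θ ) = arcsin(-0.449155) = -26.689°.
Then Δλ = atan2(0.005207, 0.798862) = 0.006518 rad, from sin θ sin δ cos φ₁ over cos δ − sin φ₁ sin φ₂.
λ₂ = λ₁ + Δλ = 167.125°.

latitude -26.689°, longitude 167.125°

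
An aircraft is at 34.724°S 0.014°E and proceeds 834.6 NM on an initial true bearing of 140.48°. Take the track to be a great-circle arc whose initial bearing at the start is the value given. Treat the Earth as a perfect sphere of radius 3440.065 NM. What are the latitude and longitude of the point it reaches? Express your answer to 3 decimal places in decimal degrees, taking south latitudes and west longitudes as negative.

latitude -44.850°, longitude 12.467°

Central angle δ = d/R = 0.242612 rad.
With φ₁ = -34.724° = -0.606048 rad and θ = 140.48° = 2.451839 rad:
sin φ₂ = sin φ₁ cos δ + cos φ₁ sin δ cos θ = (-0.569624)(0.970714) + (0.821906)(0.240239)(-0.771403) = -0.705258
φ₂ = asin(-0.705258) = -0.782787 rad = -44.850°.
Δλ = atan2( sin θ sin δ cos φ₁ , cos δ − sin φ₁ sin φ₂ ) = atan2(0.125649, 0.568982) = 0.217343 rad = 12.453°.
λ₂ = 0.014° + 12.453° = 12.467°.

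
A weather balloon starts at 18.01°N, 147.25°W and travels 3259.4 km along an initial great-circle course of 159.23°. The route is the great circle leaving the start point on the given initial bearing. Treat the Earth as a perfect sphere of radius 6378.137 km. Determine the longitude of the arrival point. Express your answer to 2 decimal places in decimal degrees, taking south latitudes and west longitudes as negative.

longitude -137.12°

The arc subtends δ = 3259.4/6378.137 = 0.511027 rad at the centre.
Start latitude φ₁ = 0.314334 rad; initial bearing θ = 2.779088 rad.
Destination latitude: φ₂ = arcsin( sin φ₁ cos δ + cos φ₁ sin δ cos θ ) = arcsin(-0.165201) = -9.51°.
Then Δλ = atan2(0.164936, 0.923320) = 0.176769 rad, from sin θ sin δ cos φ₁ over cos δ − sin φ₁ sin φ₂.
Hence λ₂ = -147.25° + 10.13° = -137.12°.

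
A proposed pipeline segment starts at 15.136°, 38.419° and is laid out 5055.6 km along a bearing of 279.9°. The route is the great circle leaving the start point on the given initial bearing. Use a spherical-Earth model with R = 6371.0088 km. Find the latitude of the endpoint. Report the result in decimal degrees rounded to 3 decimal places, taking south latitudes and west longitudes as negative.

latitude 17.544°

Central angle δ = d/R = 0.793532 rad.
With φ₁ = 15.136° = 0.264173 rad and θ = 279.9° = 4.885177 rad:
sin φ₂ = sin φ₁ cos δ + cos φ₁ sin δ cos θ = (0.261111)(0.701332) + (0.965309)(0.712835)(0.171929) = 0.301431
φ₂ = asin(0.301431) = 0.306193 rad = 17.544°.
Δλ = atan2( sin θ sin δ cos φ₁ , cos δ − sin φ₁ sin φ₂ ) = atan2(-0.677859, 0.622625) = -0.827845 rad = -47.432°.
λ₂ = λ₁ + Δλ = -9.013°.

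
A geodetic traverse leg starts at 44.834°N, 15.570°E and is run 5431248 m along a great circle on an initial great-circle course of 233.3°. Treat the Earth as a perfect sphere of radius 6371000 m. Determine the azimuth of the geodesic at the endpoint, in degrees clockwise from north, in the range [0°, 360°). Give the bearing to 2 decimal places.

final bearing 215.07°

The arc subtends δ = 5431248/6371000 = 0.852495 rad at the centre.
With φ₁ = 44.834° = 0.782501 rad and θ = 233.3° = 4.071853 rad:
sin φ₂ = sin φ₁ cos δ + cos φ₁ sin δ cos θ = (0.705055)(0.658106) + (0.709152)(0.752925)(-0.597625) = 0.144906
φ₂ = asin(0.144906) = 0.145418 rad = 8.332°.
Then Δλ = atan2(-0.428099, 0.555940) = -0.656208 rad, from sin θ sin δ cos φ₁ over cos δ − sin φ₁ sin φ₂.
λ₂ = λ₁ + Δλ = -22.028°.
The forward bearing on arrival equals the back-azimuth from the destination plus 180°.
Back-azimuth from P₂ (8.33°, -22.03°) to P₁ (44.83°, 15.57°), with Δλ' = λ₁ − λ₂ = 37.60°: atan2( sin Δλ' cos φ₁ , cos φ₂ sin φ₁ − sin φ₂ cos φ₁ cos Δλ' ) = 35.07°.
Final bearing = (35.07° + 180°) mod 360° = 215.07°.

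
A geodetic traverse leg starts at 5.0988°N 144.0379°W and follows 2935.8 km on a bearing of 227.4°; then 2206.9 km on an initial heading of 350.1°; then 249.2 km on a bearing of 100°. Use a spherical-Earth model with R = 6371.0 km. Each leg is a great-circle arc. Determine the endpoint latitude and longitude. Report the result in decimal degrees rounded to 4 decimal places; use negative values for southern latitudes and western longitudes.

latitude 6.4480°, longitude -164.7936°

Apply the spherical direct solution leg by leg, carrying full precision between legs.
Leg 1: from (5.0988°, -144.0379°), δ = 2935.8/6371 = 0.460807 rad, θ = 227.4° → φ = -12.7203°, λ = -163.6443°.
Leg 2: from (-12.7203°, -163.6443°), δ = 2206.9/6371 = 0.346398 rad, θ = 350.1° → φ = 6.8421°, λ = -167.0147°.
Leg 3: from (6.8421°, -167.0147°), δ = 249.2/6371 = 0.039115 rad, θ = 100° → φ = 6.4480°, λ = -164.7936°.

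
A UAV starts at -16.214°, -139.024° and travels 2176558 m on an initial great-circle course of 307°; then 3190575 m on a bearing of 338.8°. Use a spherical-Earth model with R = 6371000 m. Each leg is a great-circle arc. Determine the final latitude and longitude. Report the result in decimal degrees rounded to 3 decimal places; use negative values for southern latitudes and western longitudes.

Apply the spherical direct solution leg by leg, carrying full precision between legs.
Leg 1: from (-16.214°, -139.024°), δ = 2176558/6371000 = 0.341635 rad, θ = 307° → φ = -3.984°, λ = -154.582°.
Leg 2: from (-3.984°, -154.582°), δ = 3190575/6371000 = 0.500797 rad, θ = 338.8° → φ = 22.681°, λ = -165.428°.

latitude 22.681°, longitude -165.428°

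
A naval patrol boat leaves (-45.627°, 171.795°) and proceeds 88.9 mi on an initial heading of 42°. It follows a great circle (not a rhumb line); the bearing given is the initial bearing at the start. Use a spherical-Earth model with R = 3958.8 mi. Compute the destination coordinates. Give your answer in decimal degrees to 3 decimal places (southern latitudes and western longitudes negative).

latitude -44.664°, longitude 173.005°

Central angle δ = d/R = 0.022456 rad.
Start latitude φ₁ = -0.796341 rad; initial bearing θ = 0.733038 rad.
Applying the spherical law of cosines for sides, sin φ₂ = sin φ₁ cos δ + cos φ₁ sin δ cos θ = -0.702953, so φ₂ = -44.664°.
Δλ = atan2( sin θ sin δ cos φ₁ , cos δ − sin φ₁ sin φ₂ ) = atan2(0.010507, 0.497276) = 0.021127 rad = 1.210°.
λ₂ = 171.795° + 1.210° = 173.005°.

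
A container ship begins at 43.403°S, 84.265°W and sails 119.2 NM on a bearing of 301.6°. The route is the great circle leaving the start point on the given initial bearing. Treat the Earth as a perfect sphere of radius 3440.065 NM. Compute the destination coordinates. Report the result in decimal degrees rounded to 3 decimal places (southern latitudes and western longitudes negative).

latitude -42.340°, longitude -86.553°

Angular distance δ = d/R = 119.2 / 3440.065 = 0.034651 rad.
Converting: φ₁ = -0.757525 rad, θ = 5.263913 rad.
Destination latitude: φ₂ = arcsin( sin φ₁ cos δ + cos φ₁ sin δ cos θ ) = arcsin(-0.673524) = -42.340°.
Then Δλ = atan2(-0.021438, 0.536604) = -0.039930 rad, from sin θ sin δ cos φ₁ over cos δ − sin φ₁ sin φ₂.
Hence λ₂ = -84.265° + -2.288° = -86.553°.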